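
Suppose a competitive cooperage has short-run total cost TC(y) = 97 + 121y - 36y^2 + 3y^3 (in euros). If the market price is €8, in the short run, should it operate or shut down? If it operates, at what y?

Variable cost is VC = 121y - 36y^2 + 3y^3, so AVC = VC/y = 121 - 36y + 3y^2 and MC = dTC/dy = 121 - 72y + 9y^2.
AVC is minimized where dAVC/dy = -36 + 6y = 0, at y = 6; min AVC = 121 - 36·6 + 3·6^2 = €13.
With P < min AVC (€8 < €13), every unit sold adds to the loss.
Shutting down limits the loss to fixed cost, €97.

Shut down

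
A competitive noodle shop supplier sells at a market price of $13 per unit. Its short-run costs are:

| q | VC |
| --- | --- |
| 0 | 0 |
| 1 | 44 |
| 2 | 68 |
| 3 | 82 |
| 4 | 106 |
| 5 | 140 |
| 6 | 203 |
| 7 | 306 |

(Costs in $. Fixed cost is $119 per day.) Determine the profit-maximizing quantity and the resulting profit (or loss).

q = 0 (shut down); profit = -$119

Compute π = P·q − TC at each output: q=0: -119; q=1: -150; q=2: -161; q=3: -162; q=4: -173; q=5: -194; q=6: -244; q=7: -334.
Profit is highest at q = 0. Equivalently, the lowest AVC in the table is 106/4 ≈ $26.50 at q = 4, and P = $13 falls below it — price never covers variable cost, so the firm shuts down and loses only its fixed cost.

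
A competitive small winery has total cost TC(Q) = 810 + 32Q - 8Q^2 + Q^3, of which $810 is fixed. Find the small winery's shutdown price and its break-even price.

Shutdown price = min AVC. AVC = 32 - 8Q + Q^2, with vertex at Q = 4 and minimum $16.
ATC = 810/Q + 32 - 8Q + Q^2. Setting dATC/dQ = −810/Q^2 − 8 + 2Q = 0 gives Q = 9 (since 2·9^3 − 8·9^2 = 810).
min ATC = 810/9 + 32 − 8·9 + 9^2 = $131. That is the break-even price.
Between these two prices the firm operates at a loss; above $131 it earns a profit.

Shutdown price = $16; break-even price = $131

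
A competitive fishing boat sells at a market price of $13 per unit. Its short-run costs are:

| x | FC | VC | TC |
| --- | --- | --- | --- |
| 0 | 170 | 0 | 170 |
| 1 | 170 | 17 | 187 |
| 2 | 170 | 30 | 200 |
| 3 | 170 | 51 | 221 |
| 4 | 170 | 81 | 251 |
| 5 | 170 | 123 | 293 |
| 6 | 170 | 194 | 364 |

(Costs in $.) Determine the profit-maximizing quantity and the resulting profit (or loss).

Tabulate TR − TC: x=0: -170; x=1: -174; x=2: -174; x=3: -182; x=4: -199; x=5: -228; x=6: -286.
Profit is highest at x = 0. Equivalently, the lowest AVC in the table is 30/2 ≈ $15 at x = 2, and P = $13 falls below it — price never covers variable cost, so the firm shuts down and loses only its fixed cost.

x = 0 (shut down); profit = -$170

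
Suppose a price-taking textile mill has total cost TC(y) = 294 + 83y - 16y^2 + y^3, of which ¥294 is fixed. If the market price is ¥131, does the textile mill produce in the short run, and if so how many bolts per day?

Strip out fixed cost: VC = 83y - 16y^2 + y^3. Then AVC = 83 - 16y + y^2 and MC = 83 - 32y + 3y^2.
AVC hits its minimum where MC = AVC, at y = 8, giving min AVC = 83 - 16·8 + 8^2 = ¥19.
Because ¥131 ≥ ¥19, revenue can cover variable cost; the firm operates.
P = MC gives -48 - 32y + 3y^2 = 0, with roots -4/3 and 12. Take the larger (rising MC): y* = 12.
Check: AVC at y = 12 is ¥35 ≤ P, so revenue covers variable cost.
Profit = P·y − TC = 131·12 − 714 = ¥858.

Produce at y = 12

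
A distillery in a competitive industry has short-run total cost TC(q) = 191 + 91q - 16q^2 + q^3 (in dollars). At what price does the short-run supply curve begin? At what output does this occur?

$27 per unit, at q = 8

The firm shuts down when price falls below the minimum of average variable cost. AVC = VC/q = 91 - 16q + q^2.
dAVC/dq = -16 + 2q = 0 gives q = 8. min AVC = 91 - 16·8 + 8^2 = 27.
So the shutdown price is $27.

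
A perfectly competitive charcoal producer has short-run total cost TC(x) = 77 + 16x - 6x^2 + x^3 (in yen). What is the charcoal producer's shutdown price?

¥7 per unit

The shutdown price is the minimum of AVC. VC = 16x - 6x^2 + x^3, so AVC = 16 - 6x + x^2.
At the minimum of AVC, MC = AVC. MC = 16 - 12x + 3x^2; setting MC = AVC gives 2x^2 - 6x = 0, so x = 3. min AVC = 7.
The firm shuts down for any P below ¥7.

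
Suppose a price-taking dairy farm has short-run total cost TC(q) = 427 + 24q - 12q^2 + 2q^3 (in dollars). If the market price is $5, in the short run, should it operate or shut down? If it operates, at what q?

Strip out fixed cost: VC = 24q - 12q^2 + 2q^3. Then AVC = 24 - 12q + 2q^2 and MC = 24 - 24q + 6q^2.
AVC hits its minimum where MC = AVC, at q = 3, giving min AVC = 24 - 12·3 + 2·3^2 = $6.
P = $5 lies below min AVC = $6; no output level covers variable cost.
The firm minimizes its loss by shutting down and losing only its fixed cost of $427.

Shut down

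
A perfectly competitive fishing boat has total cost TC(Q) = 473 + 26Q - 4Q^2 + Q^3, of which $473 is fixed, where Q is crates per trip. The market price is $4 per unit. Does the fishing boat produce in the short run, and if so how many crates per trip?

Shut down

Variable cost is VC = 26Q - 4Q^2 + Q^3, so AVC = VC/Q = 26 - 4Q + Q^2 and MC = dTC/dQ = 26 - 8Q + 3Q^2.
AVC hits its minimum where MC = AVC, at Q = 2, giving min AVC = 26 - 4·2 + 2^2 = $22.
Since P = $4 < min AVC = $22, price fails to cover variable cost at any output.
Shutting down limits the loss to fixed cost, $473.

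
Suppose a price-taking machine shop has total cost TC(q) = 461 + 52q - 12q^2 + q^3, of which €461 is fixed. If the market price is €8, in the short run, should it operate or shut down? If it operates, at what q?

Shut down

Variable cost is VC = 52q - 12q^2 + q^3, so AVC = VC/q = 52 - 12q + q^2 and MC = dTC/dq = 52 - 24q + 3q^2.
AVC hits its minimum where MC = AVC, at q = 6, giving min AVC = 52 - 12·6 + 6^2 = €16.
P = €8 lies below min AVC = €16; no output level covers variable cost.
The firm minimizes its loss by shutting down and losing only its fixed cost of €461.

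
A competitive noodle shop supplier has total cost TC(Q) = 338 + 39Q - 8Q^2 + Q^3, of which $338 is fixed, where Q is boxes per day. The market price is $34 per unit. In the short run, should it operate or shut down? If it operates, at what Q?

Produce at Q = 5

Variable cost is VC = 39Q - 8Q^2 + Q^3, so AVC = VC/Q = 39 - 8Q + Q^2 and MC = dTC/dQ = 39 - 16Q + 3Q^2.
AVC hits its minimum where MC = AVC, at Q = 4, giving min AVC = 39 - 8·4 + 4^2 = $23.
P = $34 exceeds min AVC = $23, so the firm stays open.
Solving P = MC: 5 - 16Q + 3Q^2 = 0 ⇒ Q = 1/3 or 5. On the upward-sloping branch, Q* = 5.
Check: AVC at Q = 5 is $24 ≤ P, so revenue covers variable cost.
Profit = P·Q − TC = 34·5 − 458 = -$288, a loss, but smaller than the $338 fixed cost the firm would lose by shutting down.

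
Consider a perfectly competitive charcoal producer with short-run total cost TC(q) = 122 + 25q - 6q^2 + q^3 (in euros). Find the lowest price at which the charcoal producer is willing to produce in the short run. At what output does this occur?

€16 per unit, at q = 3

Short-run supply begins at min AVC. From VC = 25q - 6q^2 + q^3, AVC = 25 - 6q + q^2.
dAVC/dq = -6 + 2q = 0 gives q = 3. min AVC = 25 - 6·3 + 3^2 = 16.
So the shutdown price is €16.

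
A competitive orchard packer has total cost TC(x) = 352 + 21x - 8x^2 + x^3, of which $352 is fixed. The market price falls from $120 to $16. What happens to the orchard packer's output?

Output falls from 9 to 5

AVC = 21 - 8x + x^2, minimized at x = 4 where min AVC = $5. MC = 21 - 16x + 3x^2.
At P = $120 ≥ min AVC, set P = MC on the rising branch: x = 9.
At P = $16 ≥ min AVC, set P = MC: x = 5. The firm stays open but cuts output.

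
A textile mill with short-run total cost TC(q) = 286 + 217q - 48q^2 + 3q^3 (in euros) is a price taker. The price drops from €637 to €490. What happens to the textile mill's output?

AVC = 217 - 48q + 3q^2, minimized at q = 8 where min AVC = €25. MC = 217 - 96q + 9q^2.
At P = €637 ≥ min AVC, set P = MC on the rising branch: q = 14.
At P = €490 ≥ min AVC, set P = MC: q = 13. The firm stays open but cuts output.

Output falls from 14 to 13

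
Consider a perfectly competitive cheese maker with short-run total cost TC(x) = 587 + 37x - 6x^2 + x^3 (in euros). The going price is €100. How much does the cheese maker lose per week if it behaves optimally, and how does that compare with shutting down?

AVC = 37 - 6x + x^2 has its minimum €28 at x = 3; price €100 clears that bar, so the firm operates.
With MC = 37 - 12x + 3x^2, P = MC on the upward-sloping part at x* = 7.
TR = 100·7 = 700. TC = 587 + 308 = 895. Profit = 700 − 895 = -€195.
That loss of €195 beats the €587 the firm would lose by shutting down; producing recovers €392 of fixed cost.

Profit = -€195 at x = 7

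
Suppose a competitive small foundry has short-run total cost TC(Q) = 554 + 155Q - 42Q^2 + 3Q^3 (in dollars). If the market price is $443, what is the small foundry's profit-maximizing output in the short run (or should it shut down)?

Produce at Q = 12

Variable cost is VC = 155Q - 42Q^2 + 3Q^3, so AVC = VC/Q = 155 - 42Q + 3Q^2 and MC = dTC/dQ = 155 - 84Q + 9Q^2.
AVC hits its minimum where MC = AVC, at Q = 7, giving min AVC = 155 - 42·7 + 3·7^2 = $8.
Because $443 ≥ $8, revenue can cover variable cost; the firm operates.
Solving P = MC: -288 - 84Q + 9Q^2 = 0 ⇒ Q = -8/3 or 12. On the upward-sloping branch, Q* = 12.
Check: AVC at Q = 12 is $83 ≤ P, so revenue covers variable cost.
Profit = P·Q − TC = 443·12 − 1550 = $3766.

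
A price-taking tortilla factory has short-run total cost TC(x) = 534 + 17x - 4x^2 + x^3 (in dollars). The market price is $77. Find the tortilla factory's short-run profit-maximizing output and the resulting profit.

AVC = 17 - 4x + x^2 has its minimum $13 at x = 2; price $77 clears that bar, so the firm operates.
MC = 17 - 8x + 3x^2. Setting P = MC and taking the root on the rising branch gives x* = 6.
TR = 77·6 = 462. TC = 534 + 174 = 708. Profit = 462 − 708 = -$246.
By producing, the firm covers all variable cost plus $288 of fixed cost; shutting down would lose the full $534.

Profit = -$246 at x = 6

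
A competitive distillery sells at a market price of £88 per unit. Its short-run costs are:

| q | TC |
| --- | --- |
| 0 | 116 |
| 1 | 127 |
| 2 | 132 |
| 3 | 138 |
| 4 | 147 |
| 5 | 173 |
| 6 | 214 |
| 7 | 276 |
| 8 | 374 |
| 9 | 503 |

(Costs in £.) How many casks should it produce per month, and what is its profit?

q = 7; profit = £340

Tabulate TR − TC: q=0: -116; q=1: -39; q=2: 44; q=3: 126; q=4: 205; q=5: 267; q=6: 314; q=7: 340; q=8: 330; q=9: 289.
Profit is maximized at q = 7. AVC there is 160/7 = £22.86 ≤ P, so producing beats shutting down (which would give -£116).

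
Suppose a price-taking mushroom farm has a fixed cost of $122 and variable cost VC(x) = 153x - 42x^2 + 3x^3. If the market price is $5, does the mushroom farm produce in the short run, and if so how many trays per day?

Variable cost is VC = 153x - 42x^2 + 3x^3, so AVC = VC/x = 153 - 42x + 3x^2 and MC = dTC/dx = 153 - 84x + 9x^2.
AVC hits its minimum where MC = AVC, at x = 7, giving min AVC = 153 - 42·7 + 3·7^2 = $6.
With P < min AVC ($5 < $6), every unit sold adds to the loss.
Best response: produce nothing and absorb the $122 fixed cost.

Shut down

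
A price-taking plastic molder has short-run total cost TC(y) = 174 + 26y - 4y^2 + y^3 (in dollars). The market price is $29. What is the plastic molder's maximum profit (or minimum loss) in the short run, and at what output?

Profit = -$156 at y = 3

AVC = 26 - 4y + y^2; min AVC = $22 at y = 2. Since P = $29 ≥ min AVC, the firm produces.
With MC = 26 - 8y + 3y^2, P = MC on the upward-sloping part at y* = 3.
TR = 29·3 = 87. TC = 174 + 69 = 243. Profit = 87 − 243 = -$156.
That loss of $156 beats the $174 the firm would lose by shutting down; producing recovers $18 of fixed cost.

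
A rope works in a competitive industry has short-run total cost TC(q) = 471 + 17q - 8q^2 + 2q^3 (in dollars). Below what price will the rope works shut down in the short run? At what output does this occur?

$9 per unit, at q = 2

Short-run supply begins at min AVC. From VC = 17q - 8q^2 + 2q^3, AVC = 17 - 8q + 2q^2.
dAVC/dq = -8 + 4q = 0 gives q = 2. min AVC = 17 - 8·2 + 2·2^2 = 9.
For P < $9 the firm produces nothing.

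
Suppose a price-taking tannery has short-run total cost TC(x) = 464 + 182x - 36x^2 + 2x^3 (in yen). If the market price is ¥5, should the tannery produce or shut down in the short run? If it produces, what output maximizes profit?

Variable cost is VC = 182x - 36x^2 + 2x^3, so AVC = VC/x = 182 - 36x + 2x^2 and MC = dTC/dx = 182 - 72x + 6x^2.
The AVC parabola has its vertex at x = 36/4 = 9, where AVC = 182 - 36·9 + 2·9^2 = ¥20.
With P < min AVC (¥5 < ¥20), every unit sold adds to the loss.
Best response: produce nothing and absorb the ¥464 fixed cost.

Shut down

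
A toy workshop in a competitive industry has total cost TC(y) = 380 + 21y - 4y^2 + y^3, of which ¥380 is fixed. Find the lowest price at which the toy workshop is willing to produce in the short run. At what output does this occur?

The shutdown price is the minimum of AVC. VC = 21y - 4y^2 + y^3, so AVC = 21 - 4y + y^2.
At the minimum of AVC, MC = AVC. MC = 21 - 8y + 3y^2; setting MC = AVC gives 2y^2 - 4y = 0, so y = 2. min AVC = 17.
For P < ¥17 the firm produces nothing.

¥17 per unit, at y = 2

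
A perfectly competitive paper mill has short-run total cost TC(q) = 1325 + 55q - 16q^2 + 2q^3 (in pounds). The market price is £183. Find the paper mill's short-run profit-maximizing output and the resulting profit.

Profit = -£301 at q = 8

AVC = 55 - 16q + 2q^2 has its minimum £23 at q = 4; price £183 clears that bar, so the firm operates.
MC = 55 - 32q + 6q^2. Setting P = MC and taking the root on the rising branch gives q* = 8.
TR = 183·8 = 1464. TC = 1325 + 440 = 1765. Profit = 1464 − 1765 = -£301.
Shutting down would mean losing the fixed cost of £1325, so operating at a loss of £301 is better by £1024.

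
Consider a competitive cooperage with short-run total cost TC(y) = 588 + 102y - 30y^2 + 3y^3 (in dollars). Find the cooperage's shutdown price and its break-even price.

Shutdown price = $27; break-even price = $123

AVC = 102 - 30y + 3y^2; minimized at y = 5, giving min AVC = $27. That is the shutdown price.
ATC = 588/y + 102 - 30y + 3y^2. Setting dATC/dy = −588/y^2 − 30 + 6y = 0 gives y = 7 (since 6·7^3 − 30·7^2 = 588).
min ATC = 588/7 + 102 − 30·7 + 3·7^2 = $123. That is the break-even price.
For $27 ≤ P < $123 the firm produces at a loss; below $27 it shuts down.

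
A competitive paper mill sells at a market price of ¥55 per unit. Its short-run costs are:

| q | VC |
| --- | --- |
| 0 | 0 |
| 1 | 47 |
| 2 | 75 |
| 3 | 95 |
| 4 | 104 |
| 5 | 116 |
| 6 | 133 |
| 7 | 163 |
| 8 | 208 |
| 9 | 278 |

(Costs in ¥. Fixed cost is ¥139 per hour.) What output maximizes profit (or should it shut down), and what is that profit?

q = 8; profit = ¥93

Compute π = P·q − TC at each output: q=0: -139; q=1: -131; q=2: -104; q=3: -69; q=4: -23; q=5: 20; q=6: 58; q=7: 83; q=8: 93; q=9: 78.
Profit is maximized at q = 8. AVC there is 208/8 = ¥26 ≤ P, so producing beats shutting down (which would give -¥139).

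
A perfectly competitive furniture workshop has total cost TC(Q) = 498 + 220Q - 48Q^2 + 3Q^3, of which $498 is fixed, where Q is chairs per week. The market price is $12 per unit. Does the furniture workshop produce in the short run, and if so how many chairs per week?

Variable cost is VC = 220Q - 48Q^2 + 3Q^3, so AVC = VC/Q = 220 - 48Q + 3Q^2 and MC = dTC/dQ = 220 - 96Q + 9Q^2.
AVC is minimized where dAVC/dQ = -48 + 6Q = 0, at Q = 8; min AVC = 220 - 48·8 + 3·8^2 = $28.
P = $12 lies below min AVC = $28; no output level covers variable cost.
Shutting down limits the loss to fixed cost, $498.

Shut down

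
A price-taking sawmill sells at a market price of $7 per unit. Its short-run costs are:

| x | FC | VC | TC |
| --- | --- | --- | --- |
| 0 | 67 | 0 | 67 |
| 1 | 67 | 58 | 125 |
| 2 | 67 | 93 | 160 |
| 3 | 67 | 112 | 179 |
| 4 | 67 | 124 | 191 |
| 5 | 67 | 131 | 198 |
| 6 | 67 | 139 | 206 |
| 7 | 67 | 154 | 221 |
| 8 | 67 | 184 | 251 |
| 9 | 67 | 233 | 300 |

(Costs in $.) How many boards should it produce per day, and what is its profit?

x = 0 (shut down); profit = -$67

Tabulate TR − TC: x=0: -67; x=1: -118; x=2: -146; x=3: -158; x=4: -163; x=5: -163; x=6: -164; x=7: -172; x=8: -195; x=9: -237.
Profit is highest at x = 0. Equivalently, the lowest AVC in the table is 154/7 ≈ $22 at x = 7, and P = $7 falls below it — price never covers variable cost, so the firm shuts down and loses only its fixed cost.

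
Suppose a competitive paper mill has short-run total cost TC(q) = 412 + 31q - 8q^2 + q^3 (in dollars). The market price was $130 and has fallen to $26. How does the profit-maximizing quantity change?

MC = 31 - 16q + 3q^2; the shutdown threshold is min AVC = $15 (at q = 4).
With P = $130 above the shutdown price, P = MC gives q = 9.
At P = $26 ≥ min AVC, set P = MC: q = 5. The firm stays open but cuts output.

Output falls from 9 to 5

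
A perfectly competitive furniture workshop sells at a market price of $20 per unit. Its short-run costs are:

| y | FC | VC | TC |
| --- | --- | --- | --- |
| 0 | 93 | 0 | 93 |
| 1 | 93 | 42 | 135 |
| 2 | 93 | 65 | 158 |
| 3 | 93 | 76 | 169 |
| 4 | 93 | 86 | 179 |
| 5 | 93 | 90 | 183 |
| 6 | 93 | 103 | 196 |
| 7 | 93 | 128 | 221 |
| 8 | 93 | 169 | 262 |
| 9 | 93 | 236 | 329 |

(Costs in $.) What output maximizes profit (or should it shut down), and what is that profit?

y = 6; profit = -$76

Compute π = P·y − TC at each output: y=0: -93; y=1: -115; y=2: -118; y=3: -109; y=4: -99; y=5: -83; y=6: -76; y=7: -81; y=8: -102; y=9: -149.
Profit is maximized at y = 6. AVC there is 103/6 = $17.17 ≤ P, so producing beats shutting down (which would give -$93).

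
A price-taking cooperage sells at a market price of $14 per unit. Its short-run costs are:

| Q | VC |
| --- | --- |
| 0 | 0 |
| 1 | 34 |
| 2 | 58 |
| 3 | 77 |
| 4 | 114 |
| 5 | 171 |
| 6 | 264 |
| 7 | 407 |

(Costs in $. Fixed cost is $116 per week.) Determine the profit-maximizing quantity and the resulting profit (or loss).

Tabulate TR − TC: Q=0: -116; Q=1: -136; Q=2: -146; Q=3: -151; Q=4: -174; Q=5: -217; Q=6: -296; Q=7: -425.
Profit is highest at Q = 0. Equivalently, the lowest AVC in the table is 77/3 ≈ $25.67 at Q = 3, and P = $14 falls below it — price never covers variable cost, so the firm shuts down and loses only its fixed cost.

Q = 0 (shut down); profit = -$116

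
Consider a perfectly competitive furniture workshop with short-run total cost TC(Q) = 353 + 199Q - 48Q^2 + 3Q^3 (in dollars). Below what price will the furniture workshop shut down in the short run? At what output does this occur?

$7 per unit, at Q = 8

The shutdown price is the minimum of AVC. VC = 199Q - 48Q^2 + 3Q^3, so AVC = 199 - 48Q + 3Q^2.
dAVC/dQ = -48 + 6Q = 0 gives Q = 8. min AVC = 199 - 48·8 + 3·8^2 = 7.
For P < $7 the firm produces nothing.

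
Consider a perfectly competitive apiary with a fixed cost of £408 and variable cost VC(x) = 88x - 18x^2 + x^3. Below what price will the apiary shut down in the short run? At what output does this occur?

Short-run supply begins at min AVC. From VC = 88x - 18x^2 + x^3, AVC = 88 - 18x + x^2.
dAVC/dx = -18 + 2x = 0 gives x = 9. min AVC = 88 - 18·9 + 9^2 = 7.
So the shutdown price is £7.

£7 per unit, at x = 9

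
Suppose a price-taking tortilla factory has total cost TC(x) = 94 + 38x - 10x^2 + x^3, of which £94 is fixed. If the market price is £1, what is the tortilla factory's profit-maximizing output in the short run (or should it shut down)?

Shut down

Strip out fixed cost: VC = 38x - 10x^2 + x^3. Then AVC = 38 - 10x + x^2 and MC = 38 - 20x + 3x^2.
The AVC parabola has its vertex at x = 10/2 = 5, where AVC = 38 - 10·5 + 5^2 = £13.
With P < min AVC (£1 < £13), every unit sold adds to the loss.
The firm minimizes its loss by shutting down and losing only its fixed cost of £94.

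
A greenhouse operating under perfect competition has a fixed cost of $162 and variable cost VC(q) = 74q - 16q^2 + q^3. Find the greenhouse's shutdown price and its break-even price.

Shutdown price = $10; break-even price = $29

AVC = 74 - 16q + q^2; minimized at q = 8, giving min AVC = $10. That is the shutdown price.
ATC = 162/q + 74 - 16q + q^2. Setting dATC/dq = −162/q^2 − 16 + 2q = 0 gives q = 9 (since 2·9^3 − 16·9^2 = 162).
min ATC = 162/9 + 74 − 16·9 + 9^2 = $29. That is the break-even price.
For $10 ≤ P < $29 the firm produces at a loss; below $10 it shuts down.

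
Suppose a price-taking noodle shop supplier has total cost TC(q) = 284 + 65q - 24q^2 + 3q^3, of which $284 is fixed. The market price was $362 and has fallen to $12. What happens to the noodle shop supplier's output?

Output falls from 9 to 0 (the firm shuts down)

AVC = 65 - 24q + 3q^2, minimized at q = 4 where min AVC = $17. MC = 65 - 48q + 9q^2.
With P = $362 above the shutdown price, P = MC gives q = 9.
At P = $12 < min AVC = $17, price no longer covers variable cost at any output, so the firm shuts down: q = 0.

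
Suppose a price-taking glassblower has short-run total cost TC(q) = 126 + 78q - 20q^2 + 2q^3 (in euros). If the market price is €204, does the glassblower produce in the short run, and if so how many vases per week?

Strip out fixed cost: VC = 78q - 20q^2 + 2q^3. Then AVC = 78 - 20q + 2q^2 and MC = 78 - 40q + 6q^2.
The AVC parabola has its vertex at q = 20/4 = 5, where AVC = 78 - 20·5 + 2·5^2 = €28.
P = €204 exceeds min AVC = €28, so the firm stays open.
Solving P = MC: -126 - 40q + 6q^2 = 0 ⇒ q = -7/3 or 9. On the upward-sloping branch, q* = 9.
Check: AVC at q = 9 is €60 ≤ P, so revenue covers variable cost.
Profit = P·q − TC = 204·9 − 666 = €1170.

Produce at q = 9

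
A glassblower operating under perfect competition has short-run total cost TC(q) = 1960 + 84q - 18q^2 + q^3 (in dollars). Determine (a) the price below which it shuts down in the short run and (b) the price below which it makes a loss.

Shutdown price = min AVC. AVC = 84 - 18q + q^2, with vertex at q = 9 and minimum $3.
ATC = 1960/q + 84 - 18q + q^2. Setting dATC/dq = −1960/q^2 − 18 + 2q = 0 gives q = 14 (since 2·14^3 − 18·14^2 = 1960).
min ATC = 1960/14 + 84 − 18·14 + 14^2 = $168. That is the break-even price.
For $3 ≤ P < $168 the firm produces at a loss; below $3 it shuts down.

Shutdown price = $3; break-even price = $168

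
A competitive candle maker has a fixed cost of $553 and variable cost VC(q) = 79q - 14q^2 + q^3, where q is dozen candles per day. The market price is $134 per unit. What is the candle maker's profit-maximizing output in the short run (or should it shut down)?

Produce at q = 11

From TC, MC = TC'(q) = 79 - 28q + 3q^2 and AVC = VC/q = 79 - 14q + q^2.
AVC is minimized where dAVC/dq = -14 + 2q = 0, at q = 7; min AVC = 79 - 14·7 + 7^2 = $30.
Since P = $134 ≥ min AVC = $30, price covers variable cost and the firm should produce.
P = MC gives -55 - 28q + 3q^2 = 0, with roots -5/3 and 11. Take the larger (rising MC): q* = 11.
Check: AVC at q = 11 is $46 ≤ P, so revenue covers variable cost.
Profit = P·q − TC = 134·11 − 1059 = $415.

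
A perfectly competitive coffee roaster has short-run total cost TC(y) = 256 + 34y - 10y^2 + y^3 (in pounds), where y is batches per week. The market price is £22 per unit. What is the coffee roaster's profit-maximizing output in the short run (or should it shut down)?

Variable cost is VC = 34y - 10y^2 + y^3, so AVC = VC/y = 34 - 10y + y^2 and MC = dTC/dy = 34 - 20y + 3y^2.
The AVC parabola has its vertex at y = 10/2 = 5, where AVC = 34 - 10·5 + 5^2 = £9.
Because £22 ≥ £9, revenue can cover variable cost; the firm operates.
Solving P = MC: 12 - 20y + 3y^2 = 0 ⇒ y = 2/3 or 6. On the upward-sloping branch, y* = 6.
Check: AVC at y = 6 is £10 ≤ P, so revenue covers variable cost.
Profit = P·y − TC = 22·6 − 316 = -£184, a loss, but smaller than the £256 fixed cost the firm would lose by shutting down.

Produce at y = 6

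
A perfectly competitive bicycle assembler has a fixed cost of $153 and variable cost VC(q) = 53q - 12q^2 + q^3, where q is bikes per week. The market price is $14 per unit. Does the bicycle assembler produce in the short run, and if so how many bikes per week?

Shut down

Variable cost is VC = 53q - 12q^2 + q^3, so AVC = VC/q = 53 - 12q + q^2 and MC = dTC/dq = 53 - 24q + 3q^2.
AVC hits its minimum where MC = AVC, at q = 6, giving min AVC = 53 - 12·6 + 6^2 = $17.
P = $14 lies below min AVC = $17; no output level covers variable cost.
Best response: produce nothing and absorb the $153 fixed cost.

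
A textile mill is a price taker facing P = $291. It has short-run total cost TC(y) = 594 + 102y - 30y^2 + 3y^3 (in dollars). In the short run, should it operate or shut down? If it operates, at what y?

Variable cost is VC = 102y - 30y^2 + 3y^3, so AVC = VC/y = 102 - 30y + 3y^2 and MC = dTC/dy = 102 - 60y + 9y^2.
AVC hits its minimum where MC = AVC, at y = 5, giving min AVC = 102 - 30·5 + 3·5^2 = $27.
P = $291 exceeds min AVC = $27, so the firm stays open.
Solving P = MC: -189 - 60y + 9y^2 = 0 ⇒ y = -7/3 or 9. On the upward-sloping branch, y* = 9.
Check: AVC at y = 9 is $75 ≤ P, so revenue covers variable cost.
Profit = P·y − TC = 291·9 − 1269 = $1350.

Produce at y = 9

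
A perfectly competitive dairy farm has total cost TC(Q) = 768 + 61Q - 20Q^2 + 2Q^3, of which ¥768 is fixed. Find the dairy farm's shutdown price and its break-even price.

Shutdown price = ¥11; break-even price = ¥125

Shutdown price = min AVC. AVC = 61 - 20Q + 2Q^2, with vertex at Q = 5 and minimum ¥11.
ATC = 768/Q + 61 - 20Q + 2Q^2. Setting dATC/dQ = −768/Q^2 − 20 + 4Q = 0 gives Q = 8 (since 4·8^3 − 20·8^2 = 768).
min ATC = 768/8 + 61 − 20·8 + 2·8^2 = ¥125. That is the break-even price.
Between these two prices the firm operates at a loss; above ¥125 it earns a profit.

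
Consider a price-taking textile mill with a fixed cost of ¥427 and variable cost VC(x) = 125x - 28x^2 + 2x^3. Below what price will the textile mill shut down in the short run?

The shutdown price is the minimum of AVC. VC = 125x - 28x^2 + 2x^3, so AVC = 125 - 28x + 2x^2.
At the minimum of AVC, MC = AVC. MC = 125 - 56x + 6x^2; setting MC = AVC gives 4x^2 - 28x = 0, so x = 7. min AVC = 27.
The firm shuts down for any P below ¥27.

¥27 per unit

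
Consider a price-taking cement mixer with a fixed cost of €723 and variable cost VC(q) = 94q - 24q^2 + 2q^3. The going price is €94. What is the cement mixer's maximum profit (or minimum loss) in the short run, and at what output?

Profit = -€211 at q = 8

AVC = 94 - 24q + 2q^2 has its minimum €22 at q = 6; price €94 clears that bar, so the firm operates.
MC = 94 - 48q + 6q^2. Setting P = MC and taking the root on the rising branch gives q* = 8.
TR = 94·8 = 752. TC = 723 + 240 = 963. Profit = 752 − 963 = -€211.
By producing, the firm covers all variable cost plus €512 of fixed cost; shutting down would lose the full €723.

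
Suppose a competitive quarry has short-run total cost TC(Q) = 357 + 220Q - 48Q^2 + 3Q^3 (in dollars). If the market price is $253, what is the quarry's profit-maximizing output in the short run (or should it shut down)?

Produce at Q = 11

Variable cost is VC = 220Q - 48Q^2 + 3Q^3, so AVC = VC/Q = 220 - 48Q + 3Q^2 and MC = dTC/dQ = 220 - 96Q + 9Q^2.
AVC is minimized where dAVC/dQ = -48 + 6Q = 0, at Q = 8; min AVC = 220 - 48·8 + 3·8^2 = $28.
Since P = $253 ≥ min AVC = $28, price covers variable cost and the firm should produce.
Solving P = MC: -33 - 96Q + 9Q^2 = 0 ⇒ Q = -1/3 or 11. On the upward-sloping branch, Q* = 11.
Check: AVC at Q = 11 is $55 ≤ P, so revenue covers variable cost.
Profit = P·Q − TC = 253·11 − 962 = $1821.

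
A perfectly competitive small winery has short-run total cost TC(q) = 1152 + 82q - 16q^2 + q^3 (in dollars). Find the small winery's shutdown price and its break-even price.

Shutdown price = $18; break-even price = $130

AVC = 82 - 16q + q^2; minimized at q = 8, giving min AVC = $18. That is the shutdown price.
ATC = 1152/q + 82 - 16q + q^2. Setting dATC/dq = −1152/q^2 − 16 + 2q = 0 gives q = 12 (since 2·12^3 − 16·12^2 = 1152).
min ATC = 1152/12 + 82 − 16·12 + 12^2 = $130. That is the break-even price.
Between these two prices the firm operates at a loss; above $130 it earns a profit.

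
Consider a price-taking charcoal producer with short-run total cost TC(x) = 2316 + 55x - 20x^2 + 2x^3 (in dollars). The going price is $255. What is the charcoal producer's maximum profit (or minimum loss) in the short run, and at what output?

Profit = -$316 at x = 10

AVC = 55 - 20x + 2x^2 has its minimum $5 at x = 5; price $255 clears that bar, so the firm operates.
With MC = 55 - 40x + 6x^2, P = MC on the upward-sloping part at x* = 10.
TR = 255·10 = 2550. TC = 2316 + 550 = 2866. Profit = 2550 − 2866 = -$316.
Shutting down would mean losing the fixed cost of $2316, so operating at a loss of $316 is better by $2000.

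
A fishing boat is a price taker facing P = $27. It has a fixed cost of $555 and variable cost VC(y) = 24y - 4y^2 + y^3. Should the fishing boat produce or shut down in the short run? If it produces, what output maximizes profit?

Produce at y = 3

From TC, MC = TC'(y) = 24 - 8y + 3y^2 and AVC = VC/y = 24 - 4y + y^2.
AVC is minimized where dAVC/dy = -4 + 2y = 0, at y = 2; min AVC = 24 - 4·2 + 2^2 = $20.
Since P = $27 ≥ min AVC = $20, price covers variable cost and the firm should produce.
P = MC gives -3 - 8y + 3y^2 = 0, with roots -1/3 and 3. Take the larger (rising MC): y* = 3.
Check: AVC at y = 3 is $21 ≤ P, so revenue covers variable cost.
Profit = P·y − TC = 27·3 − 618 = -$537, a loss, but smaller than the $555 fixed cost the firm would lose by shutting down.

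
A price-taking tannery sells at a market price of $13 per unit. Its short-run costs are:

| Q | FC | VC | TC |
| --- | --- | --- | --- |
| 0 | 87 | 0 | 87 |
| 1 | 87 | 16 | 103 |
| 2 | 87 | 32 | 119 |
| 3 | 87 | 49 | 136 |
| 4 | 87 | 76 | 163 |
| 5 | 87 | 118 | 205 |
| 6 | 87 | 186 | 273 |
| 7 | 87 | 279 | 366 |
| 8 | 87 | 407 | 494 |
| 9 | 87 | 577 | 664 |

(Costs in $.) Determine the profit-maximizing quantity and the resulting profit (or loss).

Profit at each row (π = 13Q − TC): Q=0: -87; Q=1: -90; Q=2: -93; Q=3: -97; Q=4: -111; Q=5: -140; Q=6: -195; Q=7: -275; Q=8: -390; Q=9: -547.
Profit is highest at Q = 0. Equivalently, the lowest AVC in the table is 16/1 ≈ $16 at Q = 1, and P = $13 falls below it — price never covers variable cost, so the firm shuts down and loses only its fixed cost.

Q = 0 (shut down); profit = -$87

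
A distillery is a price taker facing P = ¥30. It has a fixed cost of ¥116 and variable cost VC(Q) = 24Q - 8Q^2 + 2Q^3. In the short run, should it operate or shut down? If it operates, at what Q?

Produce at Q = 3

Variable cost is VC = 24Q - 8Q^2 + 2Q^3, so AVC = VC/Q = 24 - 8Q + 2Q^2 and MC = dTC/dQ = 24 - 16Q + 6Q^2.
AVC hits its minimum where MC = AVC, at Q = 2, giving min AVC = 24 - 8·2 + 2·2^2 = ¥16.
P = ¥30 exceeds min AVC = ¥16, so the firm stays open.
Solving P = MC: -6 - 16Q + 6Q^2 = 0 ⇒ Q = -1/3 or 3. On the upward-sloping branch, Q* = 3.
Check: AVC at Q = 3 is ¥18 ≤ P, so revenue covers variable cost.
Profit = P·Q − TC = 30·3 − 170 = -¥80, a loss, but smaller than the ¥116 fixed cost the firm would lose by shutting down.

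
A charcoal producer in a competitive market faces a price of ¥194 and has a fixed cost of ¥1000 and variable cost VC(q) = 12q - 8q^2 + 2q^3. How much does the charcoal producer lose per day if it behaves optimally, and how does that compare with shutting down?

AVC = 12 - 8q + 2q^2; min AVC = ¥4 at q = 2. Since P = ¥194 ≥ min AVC, the firm produces.
MC = 12 - 16q + 6q^2. Setting P = MC and taking the root on the rising branch gives q* = 7.
TR = 194·7 = 1358. TC = 1000 + 378 = 1378. Profit = 1358 − 1378 = -¥20.
By producing, the firm covers all variable cost plus ¥980 of fixed cost; shutting down would lose the full ¥1000.

Profit = -¥20 at q = 7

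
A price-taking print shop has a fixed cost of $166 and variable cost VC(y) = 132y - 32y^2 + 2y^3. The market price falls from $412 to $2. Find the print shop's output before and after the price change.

AVC = 132 - 32y + 2y^2, minimized at y = 8 where min AVC = $4. MC = 132 - 64y + 6y^2.
With P = $412 above the shutdown price, P = MC gives y = 14.
At P = $2 < min AVC = $4, price no longer covers variable cost at any output, so the firm shuts down: y = 0.

Output falls from 14 to 0 (the firm shuts down)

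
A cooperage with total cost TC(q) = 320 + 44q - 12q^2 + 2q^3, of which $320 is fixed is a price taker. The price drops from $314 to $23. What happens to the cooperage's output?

AVC = 44 - 12q + 2q^2, minimized at q = 3 where min AVC = $26. MC = 44 - 24q + 6q^2.
At P = $314 ≥ min AVC, set P = MC on the rising branch: q = 9.
At P = $23 < min AVC = $26, price no longer covers variable cost at any output, so the firm shuts down: q = 0.

Output falls from 9 to 0 (the firm shuts down)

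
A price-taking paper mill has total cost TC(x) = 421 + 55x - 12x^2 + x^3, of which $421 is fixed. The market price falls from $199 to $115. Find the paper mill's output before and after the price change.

Output falls from 12 to 10

MC = 55 - 24x + 3x^2; the shutdown threshold is min AVC = $19 (at x = 6).
At P = $199 ≥ min AVC, set P = MC on the rising branch: x = 12.
At P = $115 ≥ min AVC, set P = MC: x = 10. The firm stays open but cuts output.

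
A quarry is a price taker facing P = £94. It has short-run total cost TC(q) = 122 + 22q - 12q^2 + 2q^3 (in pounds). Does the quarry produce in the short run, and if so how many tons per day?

Produce at q = 6

From TC, MC = TC'(q) = 22 - 24q + 6q^2 and AVC = VC/q = 22 - 12q + 2q^2.
AVC hits its minimum where MC = AVC, at q = 3, giving min AVC = 22 - 12·3 + 2·3^2 = £4.
P = £94 exceeds min AVC = £4, so the firm stays open.
Solving P = MC: -72 - 24q + 6q^2 = 0 ⇒ q = -2 or 6. On the upward-sloping branch, q* = 6.
Check: AVC at q = 6 is £22 ≤ P, so revenue covers variable cost.
Profit = P·q − TC = 94·6 − 254 = £310.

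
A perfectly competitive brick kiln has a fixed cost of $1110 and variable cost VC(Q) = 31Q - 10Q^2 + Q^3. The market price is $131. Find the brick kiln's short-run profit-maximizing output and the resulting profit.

Profit = -$110 at Q = 10

AVC = 31 - 10Q + Q^2; min AVC = $6 at Q = 5. Since P = $131 ≥ min AVC, the firm produces.
With MC = 31 - 20Q + 3Q^2, P = MC on the upward-sloping part at Q* = 10.
TR = 131·10 = 1310. TC = 1110 + 310 = 1420. Profit = 1310 − 1420 = -$110.
Shutting down would mean losing the fixed cost of $1110, so operating at a loss of $110 is better by $1000.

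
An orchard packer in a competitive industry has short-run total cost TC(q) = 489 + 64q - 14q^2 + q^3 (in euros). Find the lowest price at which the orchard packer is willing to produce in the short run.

Short-run supply begins at min AVC. From VC = 64q - 14q^2 + q^3, AVC = 64 - 14q + q^2.
At the minimum of AVC, MC = AVC. MC = 64 - 28q + 3q^2; setting MC = AVC gives 2q^2 - 14q = 0, so q = 7. min AVC = 15.
The firm shuts down for any P below €15.

€15 per unit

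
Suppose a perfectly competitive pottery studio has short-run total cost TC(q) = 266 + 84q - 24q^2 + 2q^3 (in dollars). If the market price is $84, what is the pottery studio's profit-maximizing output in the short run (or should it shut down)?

Produce at q = 8

Strip out fixed cost: VC = 84q - 24q^2 + 2q^3. Then AVC = 84 - 24q + 2q^2 and MC = 84 - 48q + 6q^2.
AVC is minimized where dAVC/dq = -24 + 4q = 0, at q = 6; min AVC = 84 - 24·6 + 2·6^2 = $12.
P = $84 exceeds min AVC = $12, so the firm stays open.
Set P = MC: 84 = 84 - 48q + 6q^2 → -48q + 6q^2 = 0. The roots are q = 0 and q = 8; the profit-maximizing output is on the rising part of MC, so q* = 8.
Check: AVC at q = 8 is $20 ≤ P, so revenue covers variable cost.
Profit = P·q − TC = 84·8 − 426 = $246.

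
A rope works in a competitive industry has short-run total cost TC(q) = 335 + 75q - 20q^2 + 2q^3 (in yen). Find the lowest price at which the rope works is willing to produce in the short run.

The firm shuts down when price falls below the minimum of average variable cost. AVC = VC/q = 75 - 20q + 2q^2.
dAVC/dq = -20 + 4q = 0 gives q = 5. min AVC = 75 - 20·5 + 2·5^2 = 25.
So the shutdown price is ¥25.

¥25 per unit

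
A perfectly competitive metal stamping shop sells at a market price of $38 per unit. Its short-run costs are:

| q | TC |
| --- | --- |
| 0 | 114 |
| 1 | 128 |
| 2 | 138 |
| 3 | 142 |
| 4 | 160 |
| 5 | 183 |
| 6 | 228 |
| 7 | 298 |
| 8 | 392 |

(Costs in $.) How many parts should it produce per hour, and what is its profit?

Profit at each row (π = 38q − TC): q=0: -114; q=1: -90; q=2: -62; q=3: -28; q=4: -8; q=5: 7; q=6: 0; q=7: -32; q=8: -88.
Profit is maximized at q = 5. AVC there is 69/5 = $13.80 ≤ P, so producing beats shutting down (which would give -$114).

q = 5; profit = $7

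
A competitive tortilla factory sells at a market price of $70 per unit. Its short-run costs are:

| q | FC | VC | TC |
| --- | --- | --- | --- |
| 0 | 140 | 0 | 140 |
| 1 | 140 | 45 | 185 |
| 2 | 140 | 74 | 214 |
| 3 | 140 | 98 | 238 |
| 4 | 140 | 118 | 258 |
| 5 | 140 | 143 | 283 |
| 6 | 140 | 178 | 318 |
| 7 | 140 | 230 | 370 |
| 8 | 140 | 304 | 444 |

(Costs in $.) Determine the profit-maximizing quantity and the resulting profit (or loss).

q = 7; profit = $120

Profit at each row (π = 70q − TC): q=0: -140; q=1: -115; q=2: -74; q=3: -28; q=4: 22; q=5: 67; q=6: 102; q=7: 120; q=8: 116.
Profit is maximized at q = 7. AVC there is 230/7 = $32.86 ≤ P, so producing beats shutting down (which would give -$140).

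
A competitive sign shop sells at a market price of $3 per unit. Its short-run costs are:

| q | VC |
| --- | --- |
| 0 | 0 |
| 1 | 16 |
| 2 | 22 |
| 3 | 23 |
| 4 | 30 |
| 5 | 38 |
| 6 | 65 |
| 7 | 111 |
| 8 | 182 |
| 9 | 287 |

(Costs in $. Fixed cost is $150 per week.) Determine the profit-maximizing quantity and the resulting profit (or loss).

Compute π = P·q − TC at each output: q=0: -150; q=1: -163; q=2: -166; q=3: -164; q=4: -168; q=5: -173; q=6: -197; q=7: -240; q=8: -308; q=9: -410.
Profit is highest at q = 0. Equivalently, the lowest AVC in the table is 30/4 ≈ $7.50 at q = 4, and P = $3 falls below it — price never covers variable cost, so the firm shuts down and loses only its fixed cost.

q = 0 (shut down); profit = -$150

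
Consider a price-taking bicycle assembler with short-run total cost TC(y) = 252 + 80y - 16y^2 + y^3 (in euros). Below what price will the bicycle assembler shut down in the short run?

€16 per unit

The shutdown price is the minimum of AVC. VC = 80y - 16y^2 + y^3, so AVC = 80 - 16y + y^2.
dAVC/dy = -16 + 2y = 0 gives y = 8. min AVC = 80 - 16·8 + 8^2 = 16.
The firm shuts down for any P below €16.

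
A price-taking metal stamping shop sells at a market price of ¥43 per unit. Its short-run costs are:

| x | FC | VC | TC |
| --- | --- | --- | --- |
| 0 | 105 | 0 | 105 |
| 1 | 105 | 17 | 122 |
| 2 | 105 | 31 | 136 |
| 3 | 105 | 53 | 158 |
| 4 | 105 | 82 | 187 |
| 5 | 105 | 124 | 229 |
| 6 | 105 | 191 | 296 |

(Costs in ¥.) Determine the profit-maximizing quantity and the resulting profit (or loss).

x = 5; profit = -¥14

Compute π = P·x − TC at each output: x=0: -105; x=1: -79; x=2: -50; x=3: -29; x=4: -15; x=5: -14; x=6: -38.
Profit is maximized at x = 5. AVC there is 124/5 = ¥24.80 ≤ P, so producing beats shutting down (which would give -¥105).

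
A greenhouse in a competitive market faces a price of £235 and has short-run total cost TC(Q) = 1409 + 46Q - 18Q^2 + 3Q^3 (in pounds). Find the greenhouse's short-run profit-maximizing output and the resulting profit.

Profit = -£233 at Q = 7

AVC = 46 - 18Q + 3Q^2 has its minimum £19 at Q = 3; price £235 clears that bar, so the firm operates.
With MC = 46 - 36Q + 9Q^2, P = MC on the upward-sloping part at Q* = 7.
TR = 235·7 = 1645. TC = 1409 + 469 = 1878. Profit = 1645 − 1878 = -£233.
That loss of £233 beats the £1409 the firm would lose by shutting down; producing recovers £1176 of fixed cost.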